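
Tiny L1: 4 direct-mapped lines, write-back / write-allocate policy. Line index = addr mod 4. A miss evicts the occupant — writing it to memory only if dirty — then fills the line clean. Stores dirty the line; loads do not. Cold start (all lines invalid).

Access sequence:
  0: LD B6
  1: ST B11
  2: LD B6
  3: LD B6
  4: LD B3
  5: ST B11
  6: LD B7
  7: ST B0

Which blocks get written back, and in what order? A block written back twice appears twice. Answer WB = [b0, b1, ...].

WB = [11, 11]

0: R B6 -> L2 miss  d=-]
1: W B11 -> L3 miss  d=D]
2: R B6 -> L2 hit  d=-]
3: R B6 -> L2 hit  d=-]
4: R B3 -> L3 miss wb->B11  d=-]
5: W B11 -> L3 miss  d=D]
6: R B7 -> L3 miss wb->B11  d=-]
7: W B0 -> L0 miss  d=D]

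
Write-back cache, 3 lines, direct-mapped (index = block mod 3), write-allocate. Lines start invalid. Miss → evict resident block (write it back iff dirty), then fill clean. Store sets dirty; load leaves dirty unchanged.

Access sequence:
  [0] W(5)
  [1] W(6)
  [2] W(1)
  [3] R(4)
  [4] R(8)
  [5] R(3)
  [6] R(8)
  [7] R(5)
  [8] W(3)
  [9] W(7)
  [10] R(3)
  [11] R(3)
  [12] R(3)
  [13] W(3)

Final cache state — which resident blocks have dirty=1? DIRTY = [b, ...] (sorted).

DIRTY = [3, 7]

0: W B5 → L2 miss [D]
1: W B6 → L0 miss [D]
2: W B1 → L1 miss [D]
3: R B4 → L1 miss wb→B1 [-]
4: R B8 → L2 miss wb→B5 [-]
5: R B3 → L0 miss wb→B6 [-]
6: R B8 → L2 hit [-]
7: R B5 → L2 miss [-]
8: W B3 → L0 hit [D]
9: W B7 → L1 miss [D]
10: R B3 → L0 hit [D]
11: R B3 → L0 hit [D]
12: R B3 → L0 hit [D]
13: W B3 → L0 hit [D]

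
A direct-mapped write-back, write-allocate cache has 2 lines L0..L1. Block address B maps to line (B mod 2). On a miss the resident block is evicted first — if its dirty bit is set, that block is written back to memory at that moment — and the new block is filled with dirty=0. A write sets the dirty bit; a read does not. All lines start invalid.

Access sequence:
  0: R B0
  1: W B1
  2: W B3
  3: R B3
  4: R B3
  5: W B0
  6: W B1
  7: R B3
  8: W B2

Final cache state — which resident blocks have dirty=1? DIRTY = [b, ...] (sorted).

0: R B0 → L0 miss [-]
1: W B1 → L1 miss [D]
2: W B3 → L1 miss wb→B1 [D]
3: R B3 → L1 hit [D]
4: R B3 → L1 hit [D]
5: W B0 → L0 hit [D]
6: W B1 → L1 miss wb→B3 [D]
7: R B3 → L1 miss wb→B1 [-]
8: W B2 → L0 miss wb→B0 [D]

DIRTY = [2]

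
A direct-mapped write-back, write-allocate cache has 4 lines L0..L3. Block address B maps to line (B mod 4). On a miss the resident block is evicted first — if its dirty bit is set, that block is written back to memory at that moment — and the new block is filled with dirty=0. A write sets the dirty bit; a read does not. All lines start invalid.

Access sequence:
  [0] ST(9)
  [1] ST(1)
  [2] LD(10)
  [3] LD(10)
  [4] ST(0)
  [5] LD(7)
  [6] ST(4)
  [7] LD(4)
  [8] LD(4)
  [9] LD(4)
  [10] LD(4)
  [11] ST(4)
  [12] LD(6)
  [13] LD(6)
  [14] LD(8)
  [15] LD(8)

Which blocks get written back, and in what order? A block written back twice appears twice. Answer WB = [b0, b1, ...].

WB = [9, 0, 4]

0: W B9 -> L1 miss  d=D]
1: W B1 -> L1 miss wb->B9  d=D]
2: R B10 -> L2 miss  d=-]
3: R B10 -> L2 hit  d=-]
4: W B0 -> L0 miss  d=D]
5: R B7 -> L3 miss  d=-]
6: W B4 -> L0 miss wb->B0  d=D]
7: R B4 -> L0 hit  d=D]
8: R B4 -> L0 hit  d=D]
9: R B4 -> L0 hit  d=D]
10: R B4 -> L0 hit  d=D]
11: W B4 -> L0 hit  d=D]
12: R B6 -> L2 miss  d=-]
13: R B6 -> L2 hit  d=-]
14: R B8 -> L0 miss wb->B4  d=-]
15: R B8 -> L0 hit  d=-]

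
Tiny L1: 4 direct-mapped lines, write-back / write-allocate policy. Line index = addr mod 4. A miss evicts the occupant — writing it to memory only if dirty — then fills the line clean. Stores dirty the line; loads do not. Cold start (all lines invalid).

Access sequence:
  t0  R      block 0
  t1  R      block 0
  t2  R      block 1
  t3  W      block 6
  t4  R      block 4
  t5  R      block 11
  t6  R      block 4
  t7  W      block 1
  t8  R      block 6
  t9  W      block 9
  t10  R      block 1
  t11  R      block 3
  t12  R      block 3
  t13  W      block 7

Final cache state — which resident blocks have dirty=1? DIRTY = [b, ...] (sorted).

DIRTY = [6, 7]

0: R B0 → L0 miss [-]
1: R B0 → L0 hit [-]
2: R B1 → L1 miss [-]
3: W B6 → L2 miss [D]
4: R B4 → L0 miss [-]
5: R B11 → L3 miss [-]
6: R B4 → L0 hit [-]
7: W B1 → L1 hit [D]
8: R B6 → L2 hit [D]
9: W B9 → L1 miss wb→B1 [D]
10: R B1 → L1 miss wb→B9 [-]
11: R B3 → L3 miss [-]
12: R B3 → L3 hit [-]
13: W B7 → L3 miss [D]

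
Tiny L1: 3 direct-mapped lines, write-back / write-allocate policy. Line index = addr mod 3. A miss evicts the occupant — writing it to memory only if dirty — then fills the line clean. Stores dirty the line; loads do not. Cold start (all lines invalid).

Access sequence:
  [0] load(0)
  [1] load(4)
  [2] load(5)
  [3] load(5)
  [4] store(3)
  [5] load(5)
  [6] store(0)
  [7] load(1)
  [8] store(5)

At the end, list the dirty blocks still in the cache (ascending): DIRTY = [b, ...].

0: R B0 → L0 miss [-]
1: R B4 → L1 miss [-]
2: R B5 → L2 miss [-]
3: R B5 → L2 hit [-]
4: W B3 → L0 miss [D]
5: R B5 → L2 hit [-]
6: W B0 → L0 miss wb→B3 [D]
7: R B1 → L1 miss [-]
8: W B5 → L2 hit [D]

DIRTY = [0, 5]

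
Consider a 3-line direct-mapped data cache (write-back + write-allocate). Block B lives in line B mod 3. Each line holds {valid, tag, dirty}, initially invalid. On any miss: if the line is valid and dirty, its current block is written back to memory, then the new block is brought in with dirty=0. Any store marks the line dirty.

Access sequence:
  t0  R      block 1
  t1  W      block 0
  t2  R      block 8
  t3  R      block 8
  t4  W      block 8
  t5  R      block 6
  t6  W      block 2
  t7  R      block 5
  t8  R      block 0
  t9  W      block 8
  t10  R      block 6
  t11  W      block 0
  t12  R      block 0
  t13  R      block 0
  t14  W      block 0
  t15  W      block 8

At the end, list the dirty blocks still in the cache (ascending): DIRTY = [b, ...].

  0 | R B1 → L1 miss [-]
  1 | W B0 → L0 miss [D]
  2 | R B8 → L2 miss [-]
  3 | R B8 → L2 hit [-]
  4 | W B8 → L2 hit [D]
  5 | R B6 → L0 miss wb→B0 [-]
  6 | W B2 → L2 miss wb→B8 [D]
  7 | R B5 → L2 miss wb→B2 [-]
  8 | R B0 → L0 miss [-]
  9 | W B8 → L2 miss [D]
  10 | R B6 → L0 miss [-]
  11 | W B0 → L0 miss [D]
  12 | R B0 → L0 hit [D]
  13 | R B0 → L0 hit [D]
  14 | W B0 → L0 hit [D]
  15 | W B8 → L2 hit [D]

DIRTY = [0, 8]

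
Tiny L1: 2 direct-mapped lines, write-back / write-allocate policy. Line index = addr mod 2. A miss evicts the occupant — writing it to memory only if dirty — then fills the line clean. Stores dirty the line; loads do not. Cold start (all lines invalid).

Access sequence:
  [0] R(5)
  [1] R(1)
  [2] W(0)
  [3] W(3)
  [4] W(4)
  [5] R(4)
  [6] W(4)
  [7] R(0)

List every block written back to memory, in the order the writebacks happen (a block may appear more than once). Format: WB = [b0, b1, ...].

WB = [0, 4]

  0 | R B5 → L1 miss [-]
  1 | R B1 → L1 miss [-]
  2 | W B0 → L0 miss [D]
  3 | W B3 → L1 miss [D]
  4 | W B4 → L0 miss wb→B0 [D]
  5 | R B4 → L0 hit [D]
  6 | W B4 → L0 hit [D]
  7 | R B0 → L0 miss wb→B4 [-]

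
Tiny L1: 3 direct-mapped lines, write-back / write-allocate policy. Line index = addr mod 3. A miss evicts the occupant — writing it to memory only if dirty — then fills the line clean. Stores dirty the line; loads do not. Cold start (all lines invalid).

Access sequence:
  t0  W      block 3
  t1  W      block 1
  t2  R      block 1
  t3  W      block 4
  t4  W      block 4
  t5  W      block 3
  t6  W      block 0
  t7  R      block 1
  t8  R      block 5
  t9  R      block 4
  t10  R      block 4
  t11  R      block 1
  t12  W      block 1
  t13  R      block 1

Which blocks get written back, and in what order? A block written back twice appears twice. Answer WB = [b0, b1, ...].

0: W B3 → L0 miss [D]
1: W B1 → L1 miss [D]
2: R B1 → L1 hit [D]
3: W B4 → L1 miss wb→B1 [D]
4: W B4 → L1 hit [D]
5: W B3 → L0 hit [D]
6: W B0 → L0 miss wb→B3 [D]
7: R B1 → L1 miss wb→B4 [-]
8: R B5 → L2 miss [-]
9: R B4 → L1 miss [-]
10: R B4 → L1 hit [-]
11: R B1 → L1 miss [-]
12: W B1 → L1 hit [D]
13: R B1 → L1 hit [D]

WB = [1, 3, 4]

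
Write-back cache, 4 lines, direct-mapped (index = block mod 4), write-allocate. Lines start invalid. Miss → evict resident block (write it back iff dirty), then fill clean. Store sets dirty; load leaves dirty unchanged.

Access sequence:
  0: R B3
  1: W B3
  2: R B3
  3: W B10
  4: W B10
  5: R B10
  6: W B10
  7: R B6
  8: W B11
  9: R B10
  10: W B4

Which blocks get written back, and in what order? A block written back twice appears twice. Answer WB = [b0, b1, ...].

0: R B3 -> L3 miss  d=-]
1: W B3 -> L3 hit  d=D]
2: R B3 -> L3 hit  d=D]
3: W B10 -> L2 miss  d=D]
4: W B10 -> L2 hit  d=D]
5: R B10 -> L2 hit  d=D]
6: W B10 -> L2 hit  d=D]
7: R B6 -> L2 miss wb->B10  d=-]
8: W B11 -> L3 miss wb->B3  d=D]
9: R B10 -> L2 miss  d=-]
10: W B4 -> L0 miss  d=D]

WB = [10, 3]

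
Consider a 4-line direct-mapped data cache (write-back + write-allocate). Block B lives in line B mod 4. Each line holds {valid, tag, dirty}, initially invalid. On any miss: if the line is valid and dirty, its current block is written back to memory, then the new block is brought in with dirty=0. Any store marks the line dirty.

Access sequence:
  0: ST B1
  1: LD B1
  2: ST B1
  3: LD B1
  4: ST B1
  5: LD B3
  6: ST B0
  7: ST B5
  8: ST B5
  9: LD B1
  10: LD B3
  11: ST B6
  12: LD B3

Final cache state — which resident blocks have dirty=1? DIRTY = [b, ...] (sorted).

DIRTY = [0, 6]

0: W B1 → L1 miss [D]
1: R B1 → L1 hit [D]
2: W B1 → L1 hit [D]
3: R B1 → L1 hit [D]
4: W B1 → L1 hit [D]
5: R B3 → L3 miss [-]
6: W B0 → L0 miss [D]
7: W B5 → L1 miss wb→B1 [D]
8: W B5 → L1 hit [D]
9: R B1 → L1 miss wb→B5 [-]
10: R B3 → L3 hit [-]
11: W B6 → L2 miss [D]
12: R B3 → L3 hit [-]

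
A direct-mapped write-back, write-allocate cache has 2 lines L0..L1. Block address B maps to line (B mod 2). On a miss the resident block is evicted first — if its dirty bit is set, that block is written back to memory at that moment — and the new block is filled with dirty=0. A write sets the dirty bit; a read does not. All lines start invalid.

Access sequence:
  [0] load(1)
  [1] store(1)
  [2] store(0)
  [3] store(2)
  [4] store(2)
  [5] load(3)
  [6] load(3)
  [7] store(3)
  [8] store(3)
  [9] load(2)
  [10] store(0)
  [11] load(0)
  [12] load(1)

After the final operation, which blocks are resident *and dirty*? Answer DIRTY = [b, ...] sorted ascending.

  0 | R B1 → L1 miss [-]
  1 | W B1 → L1 hit [D]
  2 | W B0 → L0 miss [D]
  3 | W B2 → L0 miss wb→B0 [D]
  4 | W B2 → L0 hit [D]
  5 | R B3 → L1 miss wb→B1 [-]
  6 | R B3 → L1 hit [-]
  7 | W B3 → L1 hit [D]
  8 | W B3 → L1 hit [D]
  9 | R B2 → L0 hit [D]
  10 | W B0 → L0 miss wb→B2 [D]
  11 | R B0 → L0 hit [D]
  12 | R B1 → L1 miss wb→B3 [-]

DIRTY = [0]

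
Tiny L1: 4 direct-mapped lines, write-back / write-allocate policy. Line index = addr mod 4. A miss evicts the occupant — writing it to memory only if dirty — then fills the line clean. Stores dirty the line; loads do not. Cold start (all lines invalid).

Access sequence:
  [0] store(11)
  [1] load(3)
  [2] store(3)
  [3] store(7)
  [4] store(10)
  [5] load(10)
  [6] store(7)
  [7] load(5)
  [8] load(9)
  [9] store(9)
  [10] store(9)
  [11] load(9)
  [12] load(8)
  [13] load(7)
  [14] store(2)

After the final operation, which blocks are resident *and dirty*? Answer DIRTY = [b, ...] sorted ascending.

DIRTY = [2, 7, 9]

0: W B11 -> L3 miss  d=D]
1: R B3 -> L3 miss wb->B11  d=-]
2: W B3 -> L3 hit  d=D]
3: W B7 -> L3 miss wb->B3  d=D]
4: W B10 -> L2 miss  d=D]
5: R B10 -> L2 hit  d=D]
6: W B7 -> L3 hit  d=D]
7: R B5 -> L1 miss  d=-]
8: R B9 -> L1 miss  d=-]
9: W B9 -> L1 hit  d=D]
10: W B9 -> L1 hit  d=D]
11: R B9 -> L1 hit  d=D]
12: R B8 -> L0 miss  d=-]
13: R B7 -> L3 hit  d=D]
14: W B2 -> L2 miss wb->B10  d=D]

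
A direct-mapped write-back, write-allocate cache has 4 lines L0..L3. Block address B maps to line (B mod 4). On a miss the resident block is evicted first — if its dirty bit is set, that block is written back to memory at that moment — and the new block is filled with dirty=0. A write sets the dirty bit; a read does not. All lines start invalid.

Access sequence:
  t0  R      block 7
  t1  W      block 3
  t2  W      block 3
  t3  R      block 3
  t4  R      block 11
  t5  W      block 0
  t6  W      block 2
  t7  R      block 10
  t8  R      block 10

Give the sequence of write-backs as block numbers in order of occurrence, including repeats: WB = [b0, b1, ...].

0: R B7 -> L3 miss  d=-]
1: W B3 -> L3 miss  d=D]
2: W B3 -> L3 hit  d=D]
3: R B3 -> L3 hit  d=D]
4: R B11 -> L3 miss wb->B3  d=-]
5: W B0 -> L0 miss  d=D]
6: W B2 -> L2 miss  d=D]
7: R B10 -> L2 miss wb->B2  d=-]
8: R B10 -> L2 hit  d=-]

WB = [3, 2]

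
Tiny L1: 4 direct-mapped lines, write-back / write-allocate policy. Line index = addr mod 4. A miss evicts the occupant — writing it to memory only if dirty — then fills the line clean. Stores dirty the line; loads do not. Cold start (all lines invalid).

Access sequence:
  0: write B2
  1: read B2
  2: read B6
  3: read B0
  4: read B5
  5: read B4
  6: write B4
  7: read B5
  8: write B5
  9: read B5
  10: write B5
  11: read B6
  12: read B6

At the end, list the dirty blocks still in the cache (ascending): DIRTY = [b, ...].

  0 | W B2 → L2 miss [D]
  1 | R B2 → L2 hit [D]
  2 | R B6 → L2 miss wb→B2 [-]
  3 | R B0 → L0 miss [-]
  4 | R B5 → L1 miss [-]
  5 | R B4 → L0 miss [-]
  6 | W B4 → L0 hit [D]
  7 | R B5 → L1 hit [-]
  8 | W B5 → L1 hit [D]
  9 | R B5 → L1 hit [D]
  10 | W B5 → L1 hit [D]
  11 | R B6 → L2 hit [-]
  12 | R B6 → L2 hit [-]

DIRTY = [4, 5]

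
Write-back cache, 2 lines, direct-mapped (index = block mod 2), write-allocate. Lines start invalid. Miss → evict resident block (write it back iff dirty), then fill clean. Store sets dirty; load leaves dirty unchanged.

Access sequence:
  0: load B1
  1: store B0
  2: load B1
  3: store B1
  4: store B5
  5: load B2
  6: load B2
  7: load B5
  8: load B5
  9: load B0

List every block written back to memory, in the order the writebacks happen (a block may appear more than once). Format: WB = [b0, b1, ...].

0: R B1 -> L1 miss  d=-]
1: W B0 -> L0 miss  d=D]
2: R B1 -> L1 hit  d=-]
3: W B1 -> L1 hit  d=D]
4: W B5 -> L1 miss wb->B1  d=D]
5: R B2 -> L0 miss wb->B0  d=-]
6: R B2 -> L0 hit  d=-]
7: R B5 -> L1 hit  d=D]
8: R B5 -> L1 hit  d=D]
9: R B0 -> L0 miss  d=-]

WB = [1, 0]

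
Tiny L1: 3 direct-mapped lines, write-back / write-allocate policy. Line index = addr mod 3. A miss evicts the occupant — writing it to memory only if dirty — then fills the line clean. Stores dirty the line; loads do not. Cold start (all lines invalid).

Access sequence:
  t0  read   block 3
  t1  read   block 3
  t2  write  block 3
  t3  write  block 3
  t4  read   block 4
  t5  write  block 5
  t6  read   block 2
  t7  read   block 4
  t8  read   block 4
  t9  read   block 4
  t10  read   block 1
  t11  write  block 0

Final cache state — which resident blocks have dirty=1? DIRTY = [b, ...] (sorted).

0: R B3 → L0 miss [-]
1: R B3 → L0 hit [-]
2: W B3 → L0 hit [D]
3: W B3 → L0 hit [D]
4: R B4 → L1 miss [-]
5: W B5 → L2 miss [D]
6: R B2 → L2 miss wb→B5 [-]
7: R B4 → L1 hit [-]
8: R B4 → L1 hit [-]
9: R B4 → L1 hit [-]
10: R B1 → L1 miss [-]
11: W B0 → L0 miss wb→B3 [D]

DIRTY = [0]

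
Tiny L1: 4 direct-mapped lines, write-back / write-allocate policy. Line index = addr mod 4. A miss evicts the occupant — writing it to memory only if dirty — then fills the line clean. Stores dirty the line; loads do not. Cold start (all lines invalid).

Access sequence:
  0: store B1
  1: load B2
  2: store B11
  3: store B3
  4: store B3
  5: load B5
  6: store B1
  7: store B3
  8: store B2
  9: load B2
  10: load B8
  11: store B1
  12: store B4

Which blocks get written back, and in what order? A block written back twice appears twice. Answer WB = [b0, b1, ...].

WB = [11, 1]

0: W B1 -> L1 miss  d=D]
1: R B2 -> L2 miss  d=-]
2: W B11 -> L3 miss  d=D]
3: W B3 -> L3 miss wb->B11  d=D]
4: W B3 -> L3 hit  d=D]
5: R B5 -> L1 miss wb->B1  d=-]
6: W B1 -> L1 miss  d=D]
7: W B3 -> L3 hit  d=D]
8: W B2 -> L2 hit  d=D]
9: R B2 -> L2 hit  d=D]
10: R B8 -> L0 miss  d=-]
11: W B1 -> L1 hit  d=D]
12: W B4 -> L0 miss  d=D]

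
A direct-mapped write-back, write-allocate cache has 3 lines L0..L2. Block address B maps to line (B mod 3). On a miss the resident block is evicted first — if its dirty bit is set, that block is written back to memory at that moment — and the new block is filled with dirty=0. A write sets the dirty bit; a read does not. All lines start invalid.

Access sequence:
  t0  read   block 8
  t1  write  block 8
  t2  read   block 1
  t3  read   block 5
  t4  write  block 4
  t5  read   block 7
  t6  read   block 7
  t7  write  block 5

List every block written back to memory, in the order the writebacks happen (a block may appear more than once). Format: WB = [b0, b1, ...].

WB = [8, 4]

0: R B8 → L2 miss [-]
1: W B8 → L2 hit [D]
2: R B1 → L1 miss [-]
3: R B5 → L2 miss wb→B8 [-]
4: W B4 → L1 miss [D]
5: R B7 → L1 miss wb→B4 [-]
6: R B7 → L1 hit [-]
7: W B5 → L2 hit [D]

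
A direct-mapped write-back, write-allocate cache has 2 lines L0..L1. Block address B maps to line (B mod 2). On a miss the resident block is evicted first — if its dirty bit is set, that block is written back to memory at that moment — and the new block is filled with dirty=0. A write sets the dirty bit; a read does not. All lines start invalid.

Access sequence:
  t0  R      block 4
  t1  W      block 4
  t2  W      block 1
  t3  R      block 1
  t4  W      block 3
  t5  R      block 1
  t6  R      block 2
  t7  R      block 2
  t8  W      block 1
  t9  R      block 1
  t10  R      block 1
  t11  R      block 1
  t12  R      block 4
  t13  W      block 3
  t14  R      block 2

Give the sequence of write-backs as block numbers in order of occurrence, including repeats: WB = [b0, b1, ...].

WB = [1, 3, 4, 1]

  0 | R B4 → L0 miss [-]
  1 | W B4 → L0 hit [D]
  2 | W B1 → L1 miss [D]
  3 | R B1 → L1 hit [D]
  4 | W B3 → L1 miss wb→B1 [D]
  5 | R B1 → L1 miss wb→B3 [-]
  6 | R B2 → L0 miss wb→B4 [-]
  7 | R B2 → L0 hit [-]
  8 | W B1 → L1 hit [D]
  9 | R B1 → L1 hit [D]
  10 | R B1 → L1 hit [D]
  11 | R B1 → L1 hit [D]
  12 | R B4 → L0 miss [-]
  13 | W B3 → L1 miss wb→B1 [D]
  14 | R B2 → L0 miss [-]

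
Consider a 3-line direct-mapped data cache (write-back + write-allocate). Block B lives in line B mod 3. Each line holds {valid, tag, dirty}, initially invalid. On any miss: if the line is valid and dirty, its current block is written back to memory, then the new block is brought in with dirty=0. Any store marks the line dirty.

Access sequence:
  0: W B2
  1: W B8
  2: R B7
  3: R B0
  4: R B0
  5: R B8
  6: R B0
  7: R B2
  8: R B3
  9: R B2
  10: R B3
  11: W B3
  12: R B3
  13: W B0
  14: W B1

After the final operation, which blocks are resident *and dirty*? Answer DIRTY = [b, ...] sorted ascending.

DIRTY = [0, 1]

0: W B2 → L2 miss [D]
1: W B8 → L2 miss wb→B2 [D]
2: R B7 → L1 miss [-]
3: R B0 → L0 miss [-]
4: R B0 → L0 hit [-]
5: R B8 → L2 hit [D]
6: R B0 → L0 hit [-]
7: R B2 → L2 miss wb→B8 [-]
8: R B3 → L0 miss [-]
9: R B2 → L2 hit [-]
10: R B3 → L0 hit [-]
11: W B3 → L0 hit [D]
12: R B3 → L0 hit [D]
13: W B0 → L0 miss wb→B3 [D]
14: W B1 → L1 miss [D]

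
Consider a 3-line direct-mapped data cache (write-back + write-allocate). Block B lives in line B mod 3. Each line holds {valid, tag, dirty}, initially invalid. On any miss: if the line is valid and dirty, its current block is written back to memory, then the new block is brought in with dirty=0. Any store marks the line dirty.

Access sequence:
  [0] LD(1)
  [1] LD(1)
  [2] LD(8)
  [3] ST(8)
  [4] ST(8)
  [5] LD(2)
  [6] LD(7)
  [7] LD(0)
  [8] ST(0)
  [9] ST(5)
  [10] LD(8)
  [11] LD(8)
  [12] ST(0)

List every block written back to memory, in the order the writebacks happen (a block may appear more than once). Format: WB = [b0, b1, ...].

WB = [8, 5]

0: R B1 -> L1 miss  d=-]
1: R B1 -> L1 hit  d=-]
2: R B8 -> L2 miss  d=-]
3: W B8 -> L2 hit  d=D]
4: W B8 -> L2 hit  d=D]
5: R B2 -> L2 miss wb->B8  d=-]
6: R B7 -> L1 miss  d=-]
7: R B0 -> L0 miss  d=-]
8: W B0 -> L0 hit  d=D]
9: W B5 -> L2 miss  d=D]
10: R B8 -> L2 miss wb->B5  d=-]
11: R B8 -> L2 hit  d=-]
12: W B0 -> L0 hit  d=D]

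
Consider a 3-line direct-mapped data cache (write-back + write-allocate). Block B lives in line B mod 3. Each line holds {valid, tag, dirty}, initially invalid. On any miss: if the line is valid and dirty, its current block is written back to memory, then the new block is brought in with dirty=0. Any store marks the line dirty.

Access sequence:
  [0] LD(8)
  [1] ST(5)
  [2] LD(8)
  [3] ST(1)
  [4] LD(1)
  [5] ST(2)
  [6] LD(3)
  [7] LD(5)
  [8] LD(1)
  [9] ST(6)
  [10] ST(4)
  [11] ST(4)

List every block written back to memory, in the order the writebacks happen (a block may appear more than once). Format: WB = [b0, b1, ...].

WB = [5, 2, 1]

0: R B8 -> L2 miss  d=-]
1: W B5 -> L2 miss  d=D]
2: R B8 -> L2 miss wb->B5  d=-]
3: W B1 -> L1 miss  d=D]
4: R B1 -> L1 hit  d=D]
5: W B2 -> L2 miss  d=D]
6: R B3 -> L0 miss  d=-]
7: R B5 -> L2 miss wb->B2  d=-]
8: R B1 -> L1 hit  d=D]
9: W B6 -> L0 miss  d=D]
10: W B4 -> L1 miss wb->B1  d=D]
11: W B4 -> L1 hit  d=D]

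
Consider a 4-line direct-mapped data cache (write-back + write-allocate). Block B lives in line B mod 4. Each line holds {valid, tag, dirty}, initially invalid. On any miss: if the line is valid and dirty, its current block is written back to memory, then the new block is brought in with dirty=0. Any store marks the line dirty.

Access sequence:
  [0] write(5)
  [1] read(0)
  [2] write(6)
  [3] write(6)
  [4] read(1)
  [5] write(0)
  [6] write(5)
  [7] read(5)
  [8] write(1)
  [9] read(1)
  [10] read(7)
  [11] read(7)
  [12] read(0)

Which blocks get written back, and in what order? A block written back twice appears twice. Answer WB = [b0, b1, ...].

WB = [5, 5]

0: W B5 → L1 miss [D]
1: R B0 → L0 miss [-]
2: W B6 → L2 miss [D]
3: W B6 → L2 hit [D]
4: R B1 → L1 miss wb→B5 [-]
5: W B0 → L0 hit [D]
6: W B5 → L1 miss [D]
7: R B5 → L1 hit [D]
8: W B1 → L1 miss wb→B5 [D]
9: R B1 → L1 hit [D]
10: R B7 → L3 miss [-]
11: R B7 → L3 hit [-]
12: R B0 → L0 hit [D]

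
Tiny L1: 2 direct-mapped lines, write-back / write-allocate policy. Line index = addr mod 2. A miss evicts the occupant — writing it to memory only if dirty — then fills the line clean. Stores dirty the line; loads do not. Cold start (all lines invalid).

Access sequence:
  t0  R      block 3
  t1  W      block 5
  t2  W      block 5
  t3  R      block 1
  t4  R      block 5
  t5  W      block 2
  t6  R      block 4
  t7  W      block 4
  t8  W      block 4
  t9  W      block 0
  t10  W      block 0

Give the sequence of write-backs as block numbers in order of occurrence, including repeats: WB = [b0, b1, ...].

  0 | R B3 → L1 miss [-]
  1 | W B5 → L1 miss [D]
  2 | W B5 → L1 hit [D]
  3 | R B1 → L1 miss wb→B5 [-]
  4 | R B5 → L1 miss [-]
  5 | W B2 → L0 miss [D]
  6 | R B4 → L0 miss wb→B2 [-]
  7 | W B4 → L0 hit [D]
  8 | W B4 → L0 hit [D]
  9 | W B0 → L0 miss wb→B4 [D]
  10 | W B0 → L0 hit [D]

WB = [5, 2, 4]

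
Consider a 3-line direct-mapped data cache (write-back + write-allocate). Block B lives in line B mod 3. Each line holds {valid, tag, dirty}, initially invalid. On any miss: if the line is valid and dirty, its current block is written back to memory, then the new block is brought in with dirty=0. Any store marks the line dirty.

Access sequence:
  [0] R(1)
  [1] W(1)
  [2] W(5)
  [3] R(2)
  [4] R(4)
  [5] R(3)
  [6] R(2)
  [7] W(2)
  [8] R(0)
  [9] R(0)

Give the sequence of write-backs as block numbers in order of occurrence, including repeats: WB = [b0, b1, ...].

WB = [5, 1]

0: R B1 → L1 miss [-]
1: W B1 → L1 hit [D]
2: W B5 → L2 miss [D]
3: R B2 → L2 miss wb→B5 [-]
4: R B4 → L1 miss wb→B1 [-]
5: R B3 → L0 miss [-]
6: R B2 → L2 hit [-]
7: W B2 → L2 hit [D]
8: R B0 → L0 miss [-]
9: R B0 → L0 hit [-]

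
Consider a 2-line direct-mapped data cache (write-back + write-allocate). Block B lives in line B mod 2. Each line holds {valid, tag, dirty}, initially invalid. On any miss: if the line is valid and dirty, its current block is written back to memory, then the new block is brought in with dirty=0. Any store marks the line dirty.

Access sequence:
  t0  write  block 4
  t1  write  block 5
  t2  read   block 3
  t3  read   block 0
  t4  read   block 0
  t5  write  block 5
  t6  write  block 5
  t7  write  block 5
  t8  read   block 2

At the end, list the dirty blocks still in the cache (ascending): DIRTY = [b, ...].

DIRTY = [5]

  0 | W B4 → L0 miss [D]
  1 | W B5 → L1 miss [D]
  2 | R B3 → L1 miss wb→B5 [-]
  3 | R B0 → L0 miss wb→B4 [-]
  4 | R B0 → L0 hit [-]
  5 | W B5 → L1 miss [D]
  6 | W B5 → L1 hit [D]
  7 | W B5 → L1 hit [D]
  8 | R B2 → L0 miss [-]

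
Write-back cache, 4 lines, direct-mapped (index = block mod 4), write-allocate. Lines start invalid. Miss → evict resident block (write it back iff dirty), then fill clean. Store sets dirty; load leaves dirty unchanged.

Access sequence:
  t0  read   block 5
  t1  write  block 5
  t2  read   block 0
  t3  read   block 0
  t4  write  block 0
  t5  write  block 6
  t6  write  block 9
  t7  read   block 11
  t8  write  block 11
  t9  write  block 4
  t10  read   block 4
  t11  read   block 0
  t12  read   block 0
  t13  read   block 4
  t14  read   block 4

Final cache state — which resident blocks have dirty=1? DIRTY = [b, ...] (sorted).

0: R B5 → L1 miss [-]
1: W B5 → L1 hit [D]
2: R B0 → L0 miss [-]
3: R B0 → L0 hit [-]
4: W B0 → L0 hit [D]
5: W B6 → L2 miss [D]
6: W B9 → L1 miss wb→B5 [D]
7: R B11 → L3 miss [-]
8: W B11 → L3 hit [D]
9: W B4 → L0 miss wb→B0 [D]
10: R B4 → L0 hit [D]
11: R B0 → L0 miss wb→B4 [-]
12: R B0 → L0 hit [-]
13: R B4 → L0 miss [-]
14: R B4 → L0 hit [-]

DIRTY = [6, 9, 11]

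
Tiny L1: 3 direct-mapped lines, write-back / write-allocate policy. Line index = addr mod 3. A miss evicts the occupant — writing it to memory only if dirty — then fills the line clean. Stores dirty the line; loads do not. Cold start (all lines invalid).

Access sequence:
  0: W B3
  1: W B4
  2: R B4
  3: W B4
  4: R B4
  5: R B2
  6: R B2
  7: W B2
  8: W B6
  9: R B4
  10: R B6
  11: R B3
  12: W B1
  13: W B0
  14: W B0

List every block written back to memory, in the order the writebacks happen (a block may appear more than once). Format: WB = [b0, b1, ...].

  0 | W B3 → L0 miss [D]
  1 | W B4 → L1 miss [D]
  2 | R B4 → L1 hit [D]
  3 | W B4 → L1 hit [D]
  4 | R B4 → L1 hit [D]
  5 | R B2 → L2 miss [-]
  6 | R B2 → L2 hit [-]
  7 | W B2 → L2 hit [D]
  8 | W B6 → L0 miss wb→B3 [D]
  9 | R B4 → L1 hit [D]
  10 | R B6 → L0 hit [D]
  11 | R B3 → L0 miss wb→B6 [-]
  12 | W B1 → L1 miss wb→B4 [D]
  13 | W B0 → L0 miss [D]
  14 | W B0 → L0 hit [D]

WB = [3, 6, 4]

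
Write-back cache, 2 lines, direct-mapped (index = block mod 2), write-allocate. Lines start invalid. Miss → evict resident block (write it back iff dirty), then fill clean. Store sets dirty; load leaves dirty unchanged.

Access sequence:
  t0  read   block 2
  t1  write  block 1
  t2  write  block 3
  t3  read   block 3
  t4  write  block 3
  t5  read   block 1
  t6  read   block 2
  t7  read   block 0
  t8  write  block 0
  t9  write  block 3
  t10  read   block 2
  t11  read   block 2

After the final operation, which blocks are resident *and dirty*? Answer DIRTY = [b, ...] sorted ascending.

  0 | R B2 → L0 miss [-]
  1 | W B1 → L1 miss [D]
  2 | W B3 → L1 miss wb→B1 [D]
  3 | R B3 → L1 hit [D]
  4 | W B3 → L1 hit [D]
  5 | R B1 → L1 miss wb→B3 [-]
  6 | R B2 → L0 hit [-]
  7 | R B0 → L0 miss [-]
  8 | W B0 → L0 hit [D]
  9 | W B3 → L1 miss [D]
  10 | R B2 → L0 miss wb→B0 [-]
  11 | R B2 → L0 hit [-]

DIRTY = [3]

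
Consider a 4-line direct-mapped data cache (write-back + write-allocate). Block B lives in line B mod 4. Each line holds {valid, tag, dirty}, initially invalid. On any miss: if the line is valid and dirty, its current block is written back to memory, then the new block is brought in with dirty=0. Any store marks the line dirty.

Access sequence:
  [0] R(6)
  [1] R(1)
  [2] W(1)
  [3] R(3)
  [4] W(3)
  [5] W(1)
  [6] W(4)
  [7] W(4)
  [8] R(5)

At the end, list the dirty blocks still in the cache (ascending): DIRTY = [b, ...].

0: R B6 → L2 miss [-]
1: R B1 → L1 miss [-]
2: W B1 → L1 hit [D]
3: R B3 → L3 miss [-]
4: W B3 → L3 hit [D]
5: W B1 → L1 hit [D]
6: W B4 → L0 miss [D]
7: W B4 → L0 hit [D]
8: R B5 → L1 miss wb→B1 [-]

DIRTY = [3, 4]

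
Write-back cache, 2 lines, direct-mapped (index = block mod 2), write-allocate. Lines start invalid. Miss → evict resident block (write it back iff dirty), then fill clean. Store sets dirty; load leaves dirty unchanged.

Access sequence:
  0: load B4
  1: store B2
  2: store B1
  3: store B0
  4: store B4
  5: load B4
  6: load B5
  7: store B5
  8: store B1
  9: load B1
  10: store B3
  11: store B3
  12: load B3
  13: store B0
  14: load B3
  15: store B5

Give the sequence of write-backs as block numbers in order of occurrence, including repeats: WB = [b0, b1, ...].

0: R B4 -> L0 miss  d=-]
1: W B2 -> L0 miss  d=D]
2: W B1 -> L1 miss  d=D]
3: W B0 -> L0 miss wb->B2  d=D]
4: W B4 -> L0 miss wb->B0  d=D]
5: R B4 -> L0 hit  d=D]
6: R B5 -> L1 miss wb->B1  d=-]
7: W B5 -> L1 hit  d=D]
8: W B1 -> L1 miss wb->B5  d=D]
9: R B1 -> L1 hit  d=D]
10: W B3 -> L1 miss wb->B1  d=D]
11: W B3 -> L1 hit  d=D]
12: R B3 -> L1 hit  d=D]
13: W B0 -> L0 miss wb->B4  d=D]
14: R B3 -> L1 hit  d=D]
15: W B5 -> L1 miss wb->B3  d=D]

WB = [2, 0, 1, 5, 1, 4, 3]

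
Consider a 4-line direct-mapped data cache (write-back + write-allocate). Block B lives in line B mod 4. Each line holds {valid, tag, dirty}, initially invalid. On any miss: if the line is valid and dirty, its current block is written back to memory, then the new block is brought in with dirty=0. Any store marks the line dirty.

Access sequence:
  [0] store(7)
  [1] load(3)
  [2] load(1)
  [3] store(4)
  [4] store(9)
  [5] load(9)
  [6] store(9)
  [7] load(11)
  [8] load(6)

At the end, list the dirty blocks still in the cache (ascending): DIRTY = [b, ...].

  0 | W B7 → L3 miss [D]
  1 | R B3 → L3 miss wb→B7 [-]
  2 | R B1 → L1 miss [-]
  3 | W B4 → L0 miss [D]
  4 | W B9 → L1 miss [D]
  5 | R B9 → L1 hit [D]
  6 | W B9 → L1 hit [D]
  7 | R B11 → L3 miss [-]
  8 | R B6 → L2 miss [-]

DIRTY = [4, 9]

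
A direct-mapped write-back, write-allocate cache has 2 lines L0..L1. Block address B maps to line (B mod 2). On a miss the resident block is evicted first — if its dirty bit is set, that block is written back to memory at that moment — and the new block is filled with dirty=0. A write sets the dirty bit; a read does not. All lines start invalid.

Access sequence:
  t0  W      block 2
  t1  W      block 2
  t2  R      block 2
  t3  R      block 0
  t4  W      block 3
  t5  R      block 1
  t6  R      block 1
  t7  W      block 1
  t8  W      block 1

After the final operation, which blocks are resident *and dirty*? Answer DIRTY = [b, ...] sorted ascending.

DIRTY = [1]

0: W B2 → L0 miss [D]
1: W B2 → L0 hit [D]
2: R B2 → L0 hit [D]
3: R B0 → L0 miss wb→B2 [-]
4: W B3 → L1 miss [D]
5: R B1 → L1 miss wb→B3 [-]
6: R B1 → L1 hit [-]
7: W B1 → L1 hit [D]
8: W B1 → L1 hit [D]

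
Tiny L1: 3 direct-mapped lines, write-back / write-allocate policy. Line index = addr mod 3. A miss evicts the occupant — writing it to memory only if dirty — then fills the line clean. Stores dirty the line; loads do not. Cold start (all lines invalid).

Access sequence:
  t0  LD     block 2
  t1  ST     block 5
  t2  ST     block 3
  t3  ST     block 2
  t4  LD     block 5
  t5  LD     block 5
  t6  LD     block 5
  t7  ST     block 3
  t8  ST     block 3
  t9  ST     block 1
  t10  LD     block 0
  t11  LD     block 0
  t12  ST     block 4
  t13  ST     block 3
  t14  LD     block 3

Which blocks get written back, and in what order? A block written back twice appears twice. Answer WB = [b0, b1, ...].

WB = [5, 2, 3, 1]

  0 | R B2 → L2 miss [-]
  1 | W B5 → L2 miss [D]
  2 | W B3 → L0 miss [D]
  3 | W B2 → L2 miss wb→B5 [D]
  4 | R B5 → L2 miss wb→B2 [-]
  5 | R B5 → L2 hit [-]
  6 | R B5 → L2 hit [-]
  7 | W B3 → L0 hit [D]
  8 | W B3 → L0 hit [D]
  9 | W B1 → L1 miss [D]
  10 | R B0 → L0 miss wb→B3 [-]
  11 | R B0 → L0 hit [-]
  12 | W B4 → L1 miss wb→B1 [D]
  13 | W B3 → L0 miss [D]
  14 | R B3 → L0 hit [D]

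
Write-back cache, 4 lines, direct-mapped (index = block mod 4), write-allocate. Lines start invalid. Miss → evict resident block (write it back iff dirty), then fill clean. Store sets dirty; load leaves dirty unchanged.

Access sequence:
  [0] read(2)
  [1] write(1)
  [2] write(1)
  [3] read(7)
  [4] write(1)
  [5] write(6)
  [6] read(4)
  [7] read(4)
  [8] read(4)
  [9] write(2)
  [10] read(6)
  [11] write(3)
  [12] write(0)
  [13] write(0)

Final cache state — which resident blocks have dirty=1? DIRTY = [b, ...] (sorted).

DIRTY = [0, 1, 3]

0: R B2 → L2 miss [-]
1: W B1 → L1 miss [D]
2: W B1 → L1 hit [D]
3: R B7 → L3 miss [-]
4: W B1 → L1 hit [D]
5: W B6 → L2 miss [D]
6: R B4 → L0 miss [-]
7: R B4 → L0 hit [-]
8: R B4 → L0 hit [-]
9: W B2 → L2 miss wb→B6 [D]
10: R B6 → L2 miss wb→B2 [-]
11: W B3 → L3 miss [D]
12: W B0 → L0 miss [D]
13: W B0 → L0 hit [D]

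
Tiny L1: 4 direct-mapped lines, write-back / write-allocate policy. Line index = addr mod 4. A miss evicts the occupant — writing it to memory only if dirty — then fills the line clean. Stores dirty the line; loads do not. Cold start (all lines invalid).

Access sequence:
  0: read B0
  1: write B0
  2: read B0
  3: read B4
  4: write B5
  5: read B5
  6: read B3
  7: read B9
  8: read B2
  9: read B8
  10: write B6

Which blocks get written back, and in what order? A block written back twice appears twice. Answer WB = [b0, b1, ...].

WB = [0, 5]

0: R B0 → L0 miss [-]
1: W B0 → L0 hit [D]
2: R B0 → L0 hit [D]
3: R B4 → L0 miss wb→B0 [-]
4: W B5 → L1 miss [D]
5: R B5 → L1 hit [D]
6: R B3 → L3 miss [-]
7: R B9 → L1 miss wb→B5 [-]
8: R B2 → L2 miss [-]
9: R B8 → L0 miss [-]
10: W B6 → L2 miss [D]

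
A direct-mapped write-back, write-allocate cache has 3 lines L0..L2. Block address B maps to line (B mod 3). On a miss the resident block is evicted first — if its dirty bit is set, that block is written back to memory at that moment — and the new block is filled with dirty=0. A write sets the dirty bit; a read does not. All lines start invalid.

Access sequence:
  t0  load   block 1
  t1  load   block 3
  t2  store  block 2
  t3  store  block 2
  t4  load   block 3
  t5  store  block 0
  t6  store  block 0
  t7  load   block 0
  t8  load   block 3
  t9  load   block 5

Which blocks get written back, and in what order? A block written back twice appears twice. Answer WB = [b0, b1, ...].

0: R B1 -> L1 miss  d=-]
1: R B3 -> L0 miss  d=-]
2: W B2 -> L2 miss  d=D]
3: W B2 -> L2 hit  d=D]
4: R B3 -> L0 hit  d=-]
5: W B0 -> L0 miss  d=D]
6: W B0 -> L0 hit  d=D]
7: R B0 -> L0 hit  d=D]
8: R B3 -> L0 miss wb->B0  d=-]
9: R B5 -> L2 miss wb->B2  d=-]

WB = [0, 2]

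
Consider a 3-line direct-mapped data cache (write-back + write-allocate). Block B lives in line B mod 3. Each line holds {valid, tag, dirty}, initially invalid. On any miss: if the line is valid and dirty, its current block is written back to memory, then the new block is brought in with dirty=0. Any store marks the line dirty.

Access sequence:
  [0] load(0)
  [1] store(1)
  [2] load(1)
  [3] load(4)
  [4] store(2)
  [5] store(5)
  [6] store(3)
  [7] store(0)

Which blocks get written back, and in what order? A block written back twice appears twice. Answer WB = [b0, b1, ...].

  0 | R B0 → L0 miss [-]
  1 | W B1 → L1 miss [D]
  2 | R B1 → L1 hit [D]
  3 | R B4 → L1 miss wb→B1 [-]
  4 | W B2 → L2 miss [D]
  5 | W B5 → L2 miss wb→B2 [D]
  6 | W B3 → L0 miss [D]
  7 | W B0 → L0 miss wb→B3 [D]

WB = [1, 2, 3]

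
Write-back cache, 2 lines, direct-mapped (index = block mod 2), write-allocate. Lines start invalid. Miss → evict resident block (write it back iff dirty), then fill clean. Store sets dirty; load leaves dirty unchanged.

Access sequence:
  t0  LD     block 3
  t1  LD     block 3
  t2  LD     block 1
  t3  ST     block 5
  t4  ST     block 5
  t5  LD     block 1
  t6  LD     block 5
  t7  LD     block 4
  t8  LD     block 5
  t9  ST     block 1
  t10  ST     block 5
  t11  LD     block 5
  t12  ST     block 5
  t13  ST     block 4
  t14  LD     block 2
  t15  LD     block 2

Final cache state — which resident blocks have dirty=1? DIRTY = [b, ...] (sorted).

0: R B3 -> L1 miss  d=-]
1: R B3 -> L1 hit  d=-]
2: R B1 -> L1 miss  d=-]
3: W B5 -> L1 miss  d=D]
4: W B5 -> L1 hit  d=D]
5: R B1 -> L1 miss wb->B5  d=-]
6: R B5 -> L1 miss  d=-]
7: R B4 -> L0 miss  d=-]
8: R B5 -> L1 hit  d=-]
9: W B1 -> L1 miss  d=D]
10: W B5 -> L1 miss wb->B1  d=D]
11: R B5 -> L1 hit  d=D]
12: W B5 -> L1 hit  d=D]
13: W B4 -> L0 hit  d=D]
14: R B2 -> L0 miss wb->B4  d=-]
15: R B2 -> L0 hit  d=-]

DIRTY = [5]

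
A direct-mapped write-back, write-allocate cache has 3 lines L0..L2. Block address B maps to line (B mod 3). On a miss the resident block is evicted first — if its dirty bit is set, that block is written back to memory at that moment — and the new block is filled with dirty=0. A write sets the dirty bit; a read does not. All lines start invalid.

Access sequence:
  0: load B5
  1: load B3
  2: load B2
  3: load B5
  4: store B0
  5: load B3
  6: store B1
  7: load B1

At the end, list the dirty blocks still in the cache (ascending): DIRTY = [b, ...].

  0 | R B5 → L2 miss [-]
  1 | R B3 → L0 miss [-]
  2 | R B2 → L2 miss [-]
  3 | R B5 → L2 miss [-]
  4 | W B0 → L0 miss [D]
  5 | R B3 → L0 miss wb→B0 [-]
  6 | W B1 → L1 miss [D]
  7 | R B1 → L1 hit [D]

DIRTY = [1]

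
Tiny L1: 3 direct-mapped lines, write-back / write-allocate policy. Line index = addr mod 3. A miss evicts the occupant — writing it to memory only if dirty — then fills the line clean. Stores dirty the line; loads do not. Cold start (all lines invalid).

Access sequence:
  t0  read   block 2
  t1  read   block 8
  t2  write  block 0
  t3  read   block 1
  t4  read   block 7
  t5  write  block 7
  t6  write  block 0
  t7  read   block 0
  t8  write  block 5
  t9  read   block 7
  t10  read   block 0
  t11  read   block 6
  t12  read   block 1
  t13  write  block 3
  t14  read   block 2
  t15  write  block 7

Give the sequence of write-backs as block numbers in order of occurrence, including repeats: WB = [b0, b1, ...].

WB = [0, 7, 5]

  0 | R B2 → L2 miss [-]
  1 | R B8 → L2 miss [-]
  2 | W B0 → L0 miss [D]
  3 | R B1 → L1 miss [-]
  4 | R B7 → L1 miss [-]
  5 | W B7 → L1 hit [D]
  6 | W B0 → L0 hit [D]
  7 | R B0 → L0 hit [D]
  8 | W B5 → L2 miss [D]
  9 | R B7 → L1 hit [D]
  10 | R B0 → L0 hit [D]
  11 | R B6 → L0 miss wb→B0 [-]
  12 | R B1 → L1 miss wb→B7 [-]
  13 | W B3 → L0 miss [D]
  14 | R B2 → L2 miss wb→B5 [-]
  15 | W B7 → L1 miss [D]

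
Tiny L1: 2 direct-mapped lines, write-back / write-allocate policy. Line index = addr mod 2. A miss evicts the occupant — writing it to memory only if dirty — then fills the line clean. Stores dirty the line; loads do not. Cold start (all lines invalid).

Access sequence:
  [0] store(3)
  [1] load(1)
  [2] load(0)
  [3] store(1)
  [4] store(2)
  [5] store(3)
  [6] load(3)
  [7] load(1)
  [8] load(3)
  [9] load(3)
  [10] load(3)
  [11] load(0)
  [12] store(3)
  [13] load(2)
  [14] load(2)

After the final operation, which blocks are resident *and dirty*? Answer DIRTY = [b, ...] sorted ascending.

0: W B3 → L1 miss [D]
1: R B1 → L1 miss wb→B3 [-]
2: R B0 → L0 miss [-]
3: W B1 → L1 hit [D]
4: W B2 → L0 miss [D]
5: W B3 → L1 miss wb→B1 [D]
6: R B3 → L1 hit [D]
7: R B1 → L1 miss wb→B3 [-]
8: R B3 → L1 miss [-]
9: R B3 → L1 hit [-]
10: R B3 → L1 hit [-]
11: R B0 → L0 miss wb→B2 [-]
12: W B3 → L1 hit [D]
13: R B2 → L0 miss [-]
14: R B2 → L0 hit [-]

DIRTY = [3]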